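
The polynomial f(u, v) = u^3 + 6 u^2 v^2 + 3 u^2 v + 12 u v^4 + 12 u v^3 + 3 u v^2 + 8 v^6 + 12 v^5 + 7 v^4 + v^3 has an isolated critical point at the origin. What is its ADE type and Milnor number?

The Hessian of f at 0 is [[0, 0], [0, 0]] with rank 0, so corank 2. A Groebner basis of the Jacobian ideal J(f) in C{u,v} is {u^3 + 3*u^2/4 + 3*u*v/2 + 3*v^2/4, u^2*v - u^2/2 - u*v - v^2/2, u^2/4 + u*v^2 + u*v/2 + v^2/4, v^3}; counting standard monomials gives mu = 6. Corank 2; j^3 = (u + v)^3 is a perfect cube, so E-series; the 4-jet and mu = 6 give E_6.

Type E_{6}, Milnor number mu = 6.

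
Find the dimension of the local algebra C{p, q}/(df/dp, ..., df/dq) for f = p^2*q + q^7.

The Hessian of f at 0 has rank 0. Corank 2; j^3 = p^2*q has shape L^2 M (L != M), so D-series; mu = 8 gives D_8.

8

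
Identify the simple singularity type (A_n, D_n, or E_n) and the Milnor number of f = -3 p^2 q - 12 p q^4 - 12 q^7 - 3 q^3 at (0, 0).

Type D_{4}, Milnor number mu = 4.

The Hessian of f at 0 is [[0, 0], [0, 0]] with rank 0, so corank 2. A Groebner basis of the Jacobian ideal J(f) in C{p,q} is {q^3, p^2 + 3*q^2, p*q}; counting standard monomials gives mu = 4. Corank 2; j^3 = -3*q*(p^2 + q^2) splits into three distinct lines over C (the quadratic factor has nonzero discriminant), so D_4.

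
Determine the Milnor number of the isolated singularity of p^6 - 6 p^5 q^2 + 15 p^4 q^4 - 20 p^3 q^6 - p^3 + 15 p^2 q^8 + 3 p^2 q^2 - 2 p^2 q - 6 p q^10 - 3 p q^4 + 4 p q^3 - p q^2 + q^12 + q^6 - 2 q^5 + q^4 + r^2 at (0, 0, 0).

7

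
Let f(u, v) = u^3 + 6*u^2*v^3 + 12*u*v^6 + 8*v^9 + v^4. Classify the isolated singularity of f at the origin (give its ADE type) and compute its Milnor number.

Type E6, Milnor number mu = 6.

The Hessian of f at 0 is [[0, 0], [0, 0]] with rank 0, so corank 2. A Groebner basis of the Jacobian ideal J(f) in C{u,v} is {v^3, u^2}; counting standard monomials gives mu = 6. Corank 2; j^3 = u^3 is a perfect cube, so E-series; the 4-jet and mu = 6 give E_6.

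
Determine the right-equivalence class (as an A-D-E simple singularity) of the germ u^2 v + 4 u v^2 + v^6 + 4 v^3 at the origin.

The Hessian of f at 0 has rank 0. Corank 2; j^3 = v*(u + 2*v)^2 has shape L^2 M (L != M), so D-series; mu = 7 gives D_7.

D_7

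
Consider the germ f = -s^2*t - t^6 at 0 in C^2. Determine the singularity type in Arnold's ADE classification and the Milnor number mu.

The Hessian of f at 0 is [[0, 0], [0, 0]] with rank 0, so corank 2. A Groebner basis of the Jacobian ideal J(f) in C{s,t} is {s^2/6 + t^5, s^3, s*t}; counting standard monomials gives mu = 7. Corank 2; j^3 = -s^2*t has shape L^2 M (L != M), so D-series; mu = 7 gives D_7.

Type D7, Milnor number mu = 7.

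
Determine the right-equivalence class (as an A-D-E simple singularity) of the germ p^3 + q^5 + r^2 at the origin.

E8

The Hessian of f at 0 has rank 1. Corank 2; j^3 = p^3 is a perfect cube, so E-series; the 5-jet and mu = 8 give E_8.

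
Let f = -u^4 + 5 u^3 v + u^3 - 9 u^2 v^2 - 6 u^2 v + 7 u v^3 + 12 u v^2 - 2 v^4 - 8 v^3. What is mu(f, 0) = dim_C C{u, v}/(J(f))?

7

The Hessian of f at 0 has rank 0. Corank 2; j^3 = (u - 2*v)^3 is a perfect cube, so E-series; the 4-jet and mu = 7 give E_7.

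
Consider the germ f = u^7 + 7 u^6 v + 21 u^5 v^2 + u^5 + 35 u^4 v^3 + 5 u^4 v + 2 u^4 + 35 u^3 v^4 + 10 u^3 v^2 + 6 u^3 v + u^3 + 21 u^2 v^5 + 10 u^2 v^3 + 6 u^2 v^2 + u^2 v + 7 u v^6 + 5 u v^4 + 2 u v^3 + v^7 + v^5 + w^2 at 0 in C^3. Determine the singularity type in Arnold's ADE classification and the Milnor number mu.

Type D_8, Milnor number mu = 8.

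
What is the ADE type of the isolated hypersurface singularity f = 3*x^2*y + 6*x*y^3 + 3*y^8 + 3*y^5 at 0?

D9

The Hessian of f at 0 has rank 0. Corank 2; j^3 = 3*x^2*y has shape L^2 M (L != M), so D-series; mu = 9 gives D_9.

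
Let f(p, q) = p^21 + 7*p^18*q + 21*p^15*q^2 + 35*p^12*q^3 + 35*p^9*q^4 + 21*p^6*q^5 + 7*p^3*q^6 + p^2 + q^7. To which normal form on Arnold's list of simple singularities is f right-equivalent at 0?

A6

The Hessian of f at 0 is [[2, 0], [0, 0]] with rank 1, so corank 1. A Groebner basis of the Jacobian ideal J(f) in C{p,q} is {q^6, p}; counting standard monomials gives mu = 6. Corank 1: A-series; mu = 6 gives A_6.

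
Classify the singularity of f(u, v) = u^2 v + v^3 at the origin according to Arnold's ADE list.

D_4

The Hessian of f at 0 has rank 0. Corank 2; j^3 = v*(u^2 + v^2) splits into three distinct lines over C (the quadratic factor has nonzero discriminant), so D_4.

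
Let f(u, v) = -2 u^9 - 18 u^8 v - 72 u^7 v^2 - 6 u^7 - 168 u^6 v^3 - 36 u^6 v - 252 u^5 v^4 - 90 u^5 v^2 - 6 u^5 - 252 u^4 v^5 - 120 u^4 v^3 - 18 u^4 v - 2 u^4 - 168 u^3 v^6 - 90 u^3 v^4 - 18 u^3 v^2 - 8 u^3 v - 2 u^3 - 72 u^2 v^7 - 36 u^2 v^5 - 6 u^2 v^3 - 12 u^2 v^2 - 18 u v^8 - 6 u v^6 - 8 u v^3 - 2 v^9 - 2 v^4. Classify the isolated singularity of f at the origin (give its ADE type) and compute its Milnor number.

Type E_6, Milnor number mu = 6.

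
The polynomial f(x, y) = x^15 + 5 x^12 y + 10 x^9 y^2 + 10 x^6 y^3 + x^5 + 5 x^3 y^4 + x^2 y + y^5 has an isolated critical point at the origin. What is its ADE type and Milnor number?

The Hessian of f at 0 has rank 0. Corank 2; j^3 = x^2*y has shape L^2 M (L != M), so D-series; mu = 6 gives D_6.

Type D_6, Milnor number mu = 6.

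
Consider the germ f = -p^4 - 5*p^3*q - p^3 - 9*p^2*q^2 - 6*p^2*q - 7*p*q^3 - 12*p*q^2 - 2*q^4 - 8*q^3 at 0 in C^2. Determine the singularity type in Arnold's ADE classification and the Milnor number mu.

The Hessian of f at 0 is [[0, 0], [0, 0]] with rank 0, so corank 2. A Groebner basis of the Jacobian ideal J(f) in C{p,q} is {3*p^2 + 12*p*q + q^4 - q^3 + 12*q^2, p^3 + 18*p^2 + 72*p*q + 2*q^3 + 72*q^2, p^2*q - 7*p^2 - 28*p*q - 5*q^3/3 - 28*q^2, 2*p^2 + p*q^2 + 8*p*q + 4*q^3/3 + 8*q^2}; counting standard monomials gives mu = 7. Corank 2; j^3 = -(p + 2*q)^3 is a perfect cube, so E-series; the 4-jet and mu = 7 give E_7.

Type E_{7}, Milnor number mu = 7.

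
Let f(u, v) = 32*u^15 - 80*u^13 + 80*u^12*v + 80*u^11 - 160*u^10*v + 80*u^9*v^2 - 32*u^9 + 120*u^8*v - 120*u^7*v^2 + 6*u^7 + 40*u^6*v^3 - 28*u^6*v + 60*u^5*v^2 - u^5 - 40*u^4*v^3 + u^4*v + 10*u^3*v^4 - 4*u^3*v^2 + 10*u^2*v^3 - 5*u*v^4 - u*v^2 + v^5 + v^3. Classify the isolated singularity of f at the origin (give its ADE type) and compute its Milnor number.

Type D6, Milnor number mu = 6.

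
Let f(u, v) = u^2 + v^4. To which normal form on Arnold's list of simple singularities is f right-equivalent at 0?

A_{3}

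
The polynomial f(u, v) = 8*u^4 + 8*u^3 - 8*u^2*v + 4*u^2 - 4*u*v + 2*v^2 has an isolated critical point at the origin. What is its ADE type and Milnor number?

The Hessian of f at 0 has rank 2. Corank 0: nondegenerate Morse point, so A_1.

Type A1, Milnor number mu = 1.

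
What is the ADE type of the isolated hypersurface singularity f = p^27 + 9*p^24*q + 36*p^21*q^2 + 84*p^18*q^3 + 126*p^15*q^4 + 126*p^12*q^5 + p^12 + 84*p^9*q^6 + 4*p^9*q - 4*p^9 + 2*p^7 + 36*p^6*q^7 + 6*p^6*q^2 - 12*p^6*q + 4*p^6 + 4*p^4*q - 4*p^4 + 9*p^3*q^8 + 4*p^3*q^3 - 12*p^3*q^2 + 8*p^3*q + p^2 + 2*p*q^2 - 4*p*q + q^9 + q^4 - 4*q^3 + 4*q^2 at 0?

The Hessian of f at 0 has rank 1. Corank 1: A-series; mu = 8 gives A_8.

A_{8}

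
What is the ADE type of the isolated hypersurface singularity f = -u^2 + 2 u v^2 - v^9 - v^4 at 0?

A8

The Hessian of f at 0 has rank 1. Corank 1: A-series; mu = 8 gives A_8.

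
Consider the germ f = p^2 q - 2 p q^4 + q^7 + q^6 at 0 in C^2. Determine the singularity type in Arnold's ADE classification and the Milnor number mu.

Type D7, Milnor number mu = 7.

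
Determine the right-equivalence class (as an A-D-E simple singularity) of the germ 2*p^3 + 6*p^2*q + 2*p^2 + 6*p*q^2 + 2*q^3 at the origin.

The Hessian of f at 0 has rank 1. Corank 1: A-series; mu = 2 gives A_2.

A2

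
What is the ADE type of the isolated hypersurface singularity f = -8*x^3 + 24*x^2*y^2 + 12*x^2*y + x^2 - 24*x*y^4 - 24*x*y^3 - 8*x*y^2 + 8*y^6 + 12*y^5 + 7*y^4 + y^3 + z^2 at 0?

The Hessian of f at 0 has rank 2. Corank 1: A-series; mu = 2 gives A_2.

A_{2}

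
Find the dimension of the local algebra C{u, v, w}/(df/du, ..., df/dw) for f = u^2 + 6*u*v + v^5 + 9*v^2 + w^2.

4

The Hessian of f at 0 has rank 2. Corank 1: A-series; mu = 4 gives A_4.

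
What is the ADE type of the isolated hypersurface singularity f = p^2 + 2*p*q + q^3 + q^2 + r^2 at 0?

A_2

The Hessian of f at 0 is [[2, 2, 0], [2, 2, 0], [0, 0, 2]] with rank 2, so corank 1. A Groebner basis of the Jacobian ideal J(f) in C{p,q,r} is {q^2, p + q, r}; counting standard monomials gives mu = 2. Corank 1: A-series; mu = 2 gives A_2.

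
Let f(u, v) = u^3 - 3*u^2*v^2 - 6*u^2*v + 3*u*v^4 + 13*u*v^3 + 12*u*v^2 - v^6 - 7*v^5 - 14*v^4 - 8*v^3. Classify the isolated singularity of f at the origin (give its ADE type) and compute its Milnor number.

The Hessian of f at 0 has rank 0. Corank 2; j^3 = (u - 2*v)^3 is a perfect cube, so E-series; the 4-jet and mu = 7 give E_7.

Type E_{7}, Milnor number mu = 7.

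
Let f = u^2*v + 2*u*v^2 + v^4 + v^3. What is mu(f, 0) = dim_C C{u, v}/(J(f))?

The Hessian of f at 0 has rank 0. Corank 2; j^3 = v*(u + v)^2 has shape L^2 M (L != M), so D-series; mu = 5 gives D_5.

5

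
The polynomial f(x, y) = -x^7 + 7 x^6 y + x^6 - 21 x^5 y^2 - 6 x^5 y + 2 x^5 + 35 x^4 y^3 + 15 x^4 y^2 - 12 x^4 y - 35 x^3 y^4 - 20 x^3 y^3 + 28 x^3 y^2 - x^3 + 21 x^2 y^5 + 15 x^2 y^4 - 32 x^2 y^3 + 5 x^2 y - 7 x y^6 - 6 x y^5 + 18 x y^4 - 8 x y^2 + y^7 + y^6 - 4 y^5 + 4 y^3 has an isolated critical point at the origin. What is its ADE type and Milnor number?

Type D_{7}, Milnor number mu = 7.

The Hessian of f at 0 is [[0, 0], [0, 0]] with rank 0, so corank 2. A Groebner basis of the Jacobian ideal J(f) in C{x,y} is {-x^2 + 3*x*y + y^4 - 2*y^2, x^3 - 2*x^2 + 8*x*y - 8*y^3 - 8*y^2, x^2*y - 2*x^2/3 + 8*x*y/3 - 4*y^3 - 8*y^2/3, -x^2/6 + x*y^2 + 2*x*y/3 - 2*y^3 - 2*y^2/3}; counting standard monomials gives mu = 7. Corank 2; j^3 = -(x - 2*y)^2*(x - y) has shape L^2 M (L != M), so D-series; mu = 7 gives D_7.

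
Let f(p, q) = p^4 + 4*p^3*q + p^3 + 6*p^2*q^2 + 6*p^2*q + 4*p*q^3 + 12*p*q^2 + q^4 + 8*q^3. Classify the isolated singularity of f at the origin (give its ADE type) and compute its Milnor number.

Type E6, Milnor number mu = 6.

The Hessian of f at 0 is [[0, 0], [0, 0]] with rank 0, so corank 2. A Groebner basis of the Jacobian ideal J(f) in C{p,q} is {q^4, p*q^2 + 5*q^3/3, p^2 + 4*p*q + 4*q^2}; counting standard monomials gives mu = 6. Corank 2; j^3 = (p + 2*q)^3 is a perfect cube, so E-series; the 4-jet and mu = 6 give E_6.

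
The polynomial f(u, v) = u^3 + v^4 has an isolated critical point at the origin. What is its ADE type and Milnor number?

Type E6, Milnor number mu = 6.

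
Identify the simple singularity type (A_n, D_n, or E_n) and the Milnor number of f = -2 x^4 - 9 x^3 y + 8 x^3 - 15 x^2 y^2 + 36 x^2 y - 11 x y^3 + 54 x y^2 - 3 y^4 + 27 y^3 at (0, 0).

The Hessian of f at 0 is [[0, 0], [0, 0]] with rank 0, so corank 2. A Groebner basis of the Jacobian ideal J(f) in C{x,y} is {768*x^2 + 2304*x*y + y^4 + 8*y^3 + 1728*y^2, x^3 - 180*x^2 - 540*x*y + 3*y^3/2 - 405*y^2, x^2*y + 88*x^2 + 264*x*y - 4*y^3/3 + 198*y^2, -32*x^2 + x*y^2 - 96*x*y + 7*y^3/6 - 72*y^2}; counting standard monomials gives mu = 7. Corank 2; j^3 = (2*x + 3*y)^3 is a perfect cube, so E-series; the 4-jet and mu = 7 give E_7.

Type E7, Milnor number mu = 7.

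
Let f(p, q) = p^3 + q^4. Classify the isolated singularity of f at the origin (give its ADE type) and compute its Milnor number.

Type E_6, Milnor number mu = 6.

The Hessian of f at 0 has rank 0. Corank 2; j^3 = p^3 is a perfect cube, so E-series; the 4-jet and mu = 6 give E_6.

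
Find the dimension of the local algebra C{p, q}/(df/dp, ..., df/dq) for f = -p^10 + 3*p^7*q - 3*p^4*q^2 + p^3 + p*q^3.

7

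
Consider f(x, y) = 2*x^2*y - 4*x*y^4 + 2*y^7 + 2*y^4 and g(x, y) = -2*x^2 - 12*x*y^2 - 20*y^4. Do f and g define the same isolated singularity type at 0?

The Hessian of f at 0 has rank 0. Corank 2; j^3 = 2*x^2*y has shape L^2 M (L != M), so D-series; mu = 5 gives D_5. The Hessian of g at 0 has rank 1. Corank 1: A-series; mu = 3 gives A_3. f is D_5 but g is A_3, hence not right-equivalent.

No.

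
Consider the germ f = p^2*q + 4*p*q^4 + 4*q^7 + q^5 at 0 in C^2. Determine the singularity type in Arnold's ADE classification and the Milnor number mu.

Type D_6, Milnor number mu = 6.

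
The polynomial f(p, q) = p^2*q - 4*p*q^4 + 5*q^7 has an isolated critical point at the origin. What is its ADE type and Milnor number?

Type D_{8}, Milnor number mu = 8.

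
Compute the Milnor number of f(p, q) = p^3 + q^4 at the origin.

6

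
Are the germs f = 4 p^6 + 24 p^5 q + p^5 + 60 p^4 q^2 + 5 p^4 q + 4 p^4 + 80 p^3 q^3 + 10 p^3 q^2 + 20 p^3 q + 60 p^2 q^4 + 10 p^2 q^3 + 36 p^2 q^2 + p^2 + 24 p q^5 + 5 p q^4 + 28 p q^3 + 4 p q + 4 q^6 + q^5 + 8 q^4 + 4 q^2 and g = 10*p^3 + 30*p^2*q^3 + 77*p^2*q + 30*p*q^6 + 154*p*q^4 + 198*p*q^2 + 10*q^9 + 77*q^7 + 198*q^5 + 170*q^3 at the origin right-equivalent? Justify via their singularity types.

No.

The Hessian of f at 0 is [[2, 4], [4, 8]] with rank 1, so corank 1. A Groebner basis of the Jacobian ideal J(f) in C{p,q} is {-p/2 + q^3 - q, p^2 - 4*q^2, p*q + 2*q^2}; counting standard monomials gives mu = 4. Corank 1: A-series; mu = 4 gives A_4. The Hessian of g at 0 is [[0, 0], [0, 0]] with rank 0, so corank 2. A Groebner basis of the Jacobian ideal J(g) in C{p,q} is {q^3, p^2 - 6*q^2, p*q + 27*q^2/11}; counting standard monomials gives mu = 4. Corank 2; j^3 = (2*p + 5*q)*(5*p^2 + 26*p*q + 34*q^2) splits into three distinct lines over C (the quadratic factor has nonzero discriminant), so D_4. f is A_4 but g is D_4, hence not right-equivalent.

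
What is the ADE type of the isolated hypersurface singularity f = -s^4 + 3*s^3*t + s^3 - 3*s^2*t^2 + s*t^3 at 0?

The Hessian of f at 0 is [[0, 0], [0, 0]] with rank 0, so corank 2. A Groebner basis of the Jacobian ideal J(f) in C{s,t} is {3*s^2 + t^4 + t^3, s^3, s^2*t - s^2 - t^3/3, -2*s^2 + s*t^2 - 2*t^3/3}; counting standard monomials gives mu = 7. Corank 2; j^3 = s^3 is a perfect cube, so E-series; the 4-jet and mu = 7 give E_7.

E_{7}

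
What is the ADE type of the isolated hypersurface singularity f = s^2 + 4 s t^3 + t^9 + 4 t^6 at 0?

A_{8}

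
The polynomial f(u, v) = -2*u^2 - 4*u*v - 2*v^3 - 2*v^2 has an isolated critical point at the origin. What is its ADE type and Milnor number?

Type A_2, Milnor number mu = 2.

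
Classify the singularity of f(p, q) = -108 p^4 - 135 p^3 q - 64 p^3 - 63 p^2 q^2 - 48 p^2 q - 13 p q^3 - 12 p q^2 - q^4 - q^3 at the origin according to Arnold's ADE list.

The Hessian of f at 0 has rank 0. Corank 2; j^3 = -(4*p + q)^3 is a perfect cube, so E-series; the 4-jet and mu = 7 give E_7.

E_{7}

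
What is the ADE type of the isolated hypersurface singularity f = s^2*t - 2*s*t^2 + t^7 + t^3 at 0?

D8

The Hessian of f at 0 has rank 0. Corank 2; j^3 = t*(s - t)^2 has shape L^2 M (L != M), so D-series; mu = 8 gives D_8.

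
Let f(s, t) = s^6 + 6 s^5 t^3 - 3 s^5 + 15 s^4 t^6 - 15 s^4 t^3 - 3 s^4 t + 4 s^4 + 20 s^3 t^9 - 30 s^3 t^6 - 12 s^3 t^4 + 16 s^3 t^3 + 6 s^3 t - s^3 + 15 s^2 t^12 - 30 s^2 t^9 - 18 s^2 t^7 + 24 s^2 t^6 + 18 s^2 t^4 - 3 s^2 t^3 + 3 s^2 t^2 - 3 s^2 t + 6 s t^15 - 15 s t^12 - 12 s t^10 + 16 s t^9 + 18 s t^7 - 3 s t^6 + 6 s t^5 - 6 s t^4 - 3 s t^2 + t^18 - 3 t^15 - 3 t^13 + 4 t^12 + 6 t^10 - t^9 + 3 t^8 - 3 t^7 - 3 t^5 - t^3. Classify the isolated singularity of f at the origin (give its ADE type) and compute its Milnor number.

Type E6, Milnor number mu = 6.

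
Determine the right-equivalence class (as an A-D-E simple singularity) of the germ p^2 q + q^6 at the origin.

D_{7}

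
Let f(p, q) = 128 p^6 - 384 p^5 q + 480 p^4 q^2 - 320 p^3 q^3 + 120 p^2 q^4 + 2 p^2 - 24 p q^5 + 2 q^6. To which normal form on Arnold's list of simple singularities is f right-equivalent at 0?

A_{5}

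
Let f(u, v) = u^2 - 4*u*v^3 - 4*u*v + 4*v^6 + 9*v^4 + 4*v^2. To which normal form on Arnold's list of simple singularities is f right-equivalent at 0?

The Hessian of f at 0 is [[2, -4], [-4, 8]] with rank 1, so corank 1. A Groebner basis of the Jacobian ideal J(f) in C{u,v} is {v^3, u - 2*v}; counting standard monomials gives mu = 3. Corank 1: A-series; mu = 3 gives A_3.

A_{3}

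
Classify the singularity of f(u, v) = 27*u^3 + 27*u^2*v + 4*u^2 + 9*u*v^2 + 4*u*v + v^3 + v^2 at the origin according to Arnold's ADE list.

The Hessian of f at 0 has rank 1. Corank 1: A-series; mu = 2 gives A_2.

A_{2}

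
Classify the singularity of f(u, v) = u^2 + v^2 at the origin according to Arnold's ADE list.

The Hessian of f at 0 has rank 2. Corank 0: nondegenerate Morse point, so A_1.

A_1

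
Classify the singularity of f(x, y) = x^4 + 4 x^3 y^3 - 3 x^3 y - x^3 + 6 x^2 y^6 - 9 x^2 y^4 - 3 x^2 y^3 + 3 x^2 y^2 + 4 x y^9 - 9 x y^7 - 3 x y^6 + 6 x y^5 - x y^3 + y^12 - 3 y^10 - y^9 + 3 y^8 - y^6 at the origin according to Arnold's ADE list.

E_{7}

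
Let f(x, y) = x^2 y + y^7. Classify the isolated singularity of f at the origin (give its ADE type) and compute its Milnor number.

The Hessian of f at 0 has rank 0. Corank 2; j^3 = x^2*y has shape L^2 M (L != M), so D-series; mu = 8 gives D_8.

Type D8, Milnor number mu = 8.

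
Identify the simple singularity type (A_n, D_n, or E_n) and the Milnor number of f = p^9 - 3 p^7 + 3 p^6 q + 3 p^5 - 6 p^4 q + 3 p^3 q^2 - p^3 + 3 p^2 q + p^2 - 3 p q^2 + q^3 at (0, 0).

Type A_{2}, Milnor number mu = 2.

The Hessian of f at 0 has rank 1. Corank 1: A-series; mu = 2 gives A_2.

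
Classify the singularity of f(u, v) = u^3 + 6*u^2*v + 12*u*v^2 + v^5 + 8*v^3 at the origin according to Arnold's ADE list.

E_{8}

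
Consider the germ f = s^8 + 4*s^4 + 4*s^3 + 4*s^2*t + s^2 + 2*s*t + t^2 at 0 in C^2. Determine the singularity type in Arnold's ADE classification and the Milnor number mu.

The Hessian of f at 0 has rank 1. Corank 1: A-series; mu = 7 gives A_7.

Type A_7, Milnor number mu = 7.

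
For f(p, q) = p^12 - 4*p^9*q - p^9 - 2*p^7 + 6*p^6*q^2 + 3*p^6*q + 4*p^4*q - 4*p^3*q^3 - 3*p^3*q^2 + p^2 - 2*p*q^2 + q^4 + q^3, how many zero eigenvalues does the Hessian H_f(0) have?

The Hessian at 0 is [[2, 0], [0, 0]] of rank 1; hence corank 1.

1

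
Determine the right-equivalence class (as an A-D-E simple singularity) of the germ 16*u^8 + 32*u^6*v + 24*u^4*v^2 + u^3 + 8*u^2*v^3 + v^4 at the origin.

The Hessian of f at 0 has rank 0. Corank 2; j^3 = u^3 is a perfect cube, so E-series; the 4-jet and mu = 6 give E_6.

E_6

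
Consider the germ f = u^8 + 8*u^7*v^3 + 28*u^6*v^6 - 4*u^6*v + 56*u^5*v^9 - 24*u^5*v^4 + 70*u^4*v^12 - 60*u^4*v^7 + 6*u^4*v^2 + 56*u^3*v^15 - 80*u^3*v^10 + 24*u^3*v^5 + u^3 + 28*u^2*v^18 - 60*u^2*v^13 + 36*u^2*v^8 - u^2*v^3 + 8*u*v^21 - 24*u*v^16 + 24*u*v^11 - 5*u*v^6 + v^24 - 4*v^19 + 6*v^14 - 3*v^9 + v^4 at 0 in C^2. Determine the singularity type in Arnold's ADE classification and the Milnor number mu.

Type E_{6}, Milnor number mu = 6.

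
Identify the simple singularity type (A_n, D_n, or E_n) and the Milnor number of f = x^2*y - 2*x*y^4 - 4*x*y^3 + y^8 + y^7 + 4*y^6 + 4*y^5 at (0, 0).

The Hessian of f at 0 has rank 0. Corank 2; j^3 = x^2*y has shape L^2 M (L != M), so D-series; mu = 9 gives D_9.

Type D_{9}, Milnor number mu = 9.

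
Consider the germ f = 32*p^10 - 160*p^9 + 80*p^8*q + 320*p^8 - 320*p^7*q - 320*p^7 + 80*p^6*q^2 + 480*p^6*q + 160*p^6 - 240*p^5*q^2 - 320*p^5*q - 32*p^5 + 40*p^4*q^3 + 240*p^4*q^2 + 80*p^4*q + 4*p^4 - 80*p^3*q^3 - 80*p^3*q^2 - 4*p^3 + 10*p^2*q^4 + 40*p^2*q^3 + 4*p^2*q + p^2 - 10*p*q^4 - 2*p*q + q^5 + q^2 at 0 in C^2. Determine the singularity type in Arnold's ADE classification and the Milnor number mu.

Type A_{4}, Milnor number mu = 4.

The Hessian of f at 0 is [[2, -2], [-2, 2]] with rank 1, so corank 1. A Groebner basis of the Jacobian ideal J(f) in C{p,q} is {-p/8 + q^3 + q^2/4 + q/8, p^2 - p/2 + q/2, p*q - p/4 - q^2/2 + q/4}; counting standard monomials gives mu = 4. Corank 1: A-series; mu = 4 gives A_4.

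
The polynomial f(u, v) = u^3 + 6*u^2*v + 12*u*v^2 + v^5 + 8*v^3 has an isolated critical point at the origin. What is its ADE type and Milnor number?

Type E8, Milnor number mu = 8.

The Hessian of f at 0 is [[0, 0], [0, 0]] with rank 0, so corank 2. A Groebner basis of the Jacobian ideal J(f) in C{u,v} is {v^4, u^2 + 4*u*v + 4*v^2}; counting standard monomials gives mu = 8. Corank 2; j^3 = (u + 2*v)^3 is a perfect cube, so E-series; the 5-jet and mu = 8 give E_8.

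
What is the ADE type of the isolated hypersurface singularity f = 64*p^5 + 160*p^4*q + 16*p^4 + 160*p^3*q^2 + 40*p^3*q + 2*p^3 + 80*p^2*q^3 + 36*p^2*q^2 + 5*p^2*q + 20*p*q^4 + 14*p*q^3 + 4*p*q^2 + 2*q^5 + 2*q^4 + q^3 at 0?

D_{6}

The Hessian of f at 0 has rank 0. Corank 2; j^3 = (p + q)^2*(2*p + q) has shape L^2 M (L != M), so D-series; mu = 6 gives D_6.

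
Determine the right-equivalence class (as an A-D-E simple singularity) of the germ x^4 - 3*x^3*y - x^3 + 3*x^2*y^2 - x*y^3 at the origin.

The Hessian of f at 0 has rank 0. Corank 2; j^3 = -x^3 is a perfect cube, so E-series; the 4-jet and mu = 7 give E_7.

E_7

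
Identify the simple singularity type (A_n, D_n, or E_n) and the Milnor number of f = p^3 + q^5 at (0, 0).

The Hessian of f at 0 has rank 0. Corank 2; j^3 = p^3 is a perfect cube, so E-series; the 5-jet and mu = 8 give E_8.

Type E8, Milnor number mu = 8.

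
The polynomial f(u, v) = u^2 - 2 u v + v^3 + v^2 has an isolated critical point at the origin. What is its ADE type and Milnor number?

The Hessian of f at 0 has rank 1. Corank 1: A-series; mu = 2 gives A_2.

Type A2, Milnor number mu = 2.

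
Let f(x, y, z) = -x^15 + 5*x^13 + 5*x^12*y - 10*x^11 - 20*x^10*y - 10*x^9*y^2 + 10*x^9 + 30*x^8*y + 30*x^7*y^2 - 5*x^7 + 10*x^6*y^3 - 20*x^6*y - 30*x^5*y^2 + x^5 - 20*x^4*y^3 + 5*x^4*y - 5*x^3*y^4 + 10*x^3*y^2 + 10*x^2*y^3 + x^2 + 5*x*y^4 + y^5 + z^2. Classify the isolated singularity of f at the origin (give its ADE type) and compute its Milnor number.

Type A4, Milnor number mu = 4.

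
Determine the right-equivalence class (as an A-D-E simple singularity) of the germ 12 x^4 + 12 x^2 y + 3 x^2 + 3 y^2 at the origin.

A_1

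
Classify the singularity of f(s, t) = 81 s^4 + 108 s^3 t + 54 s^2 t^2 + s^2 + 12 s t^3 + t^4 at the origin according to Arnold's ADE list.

A_3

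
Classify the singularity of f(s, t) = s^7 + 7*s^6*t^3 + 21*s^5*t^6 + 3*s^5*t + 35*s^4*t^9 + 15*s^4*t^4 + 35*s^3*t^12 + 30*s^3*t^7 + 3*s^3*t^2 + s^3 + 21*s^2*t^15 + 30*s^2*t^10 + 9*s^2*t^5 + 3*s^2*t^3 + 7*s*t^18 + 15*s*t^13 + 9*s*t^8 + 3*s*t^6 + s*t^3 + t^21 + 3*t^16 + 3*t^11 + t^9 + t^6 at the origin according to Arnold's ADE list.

E_7

The Hessian of f at 0 is [[0, 0], [0, 0]] with rank 0, so corank 2. A Groebner basis of the Jacobian ideal J(f) in C{s,t} is {s^3, s*t^2, 3*s^2 + t^3}; counting standard monomials gives mu = 7. Corank 2; j^3 = s^3 is a perfect cube, so E-series; the 4-jet and mu = 7 give E_7.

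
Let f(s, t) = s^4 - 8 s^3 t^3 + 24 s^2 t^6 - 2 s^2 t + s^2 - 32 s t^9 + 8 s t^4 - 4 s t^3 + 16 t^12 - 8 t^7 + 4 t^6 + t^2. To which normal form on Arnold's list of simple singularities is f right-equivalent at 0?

A_1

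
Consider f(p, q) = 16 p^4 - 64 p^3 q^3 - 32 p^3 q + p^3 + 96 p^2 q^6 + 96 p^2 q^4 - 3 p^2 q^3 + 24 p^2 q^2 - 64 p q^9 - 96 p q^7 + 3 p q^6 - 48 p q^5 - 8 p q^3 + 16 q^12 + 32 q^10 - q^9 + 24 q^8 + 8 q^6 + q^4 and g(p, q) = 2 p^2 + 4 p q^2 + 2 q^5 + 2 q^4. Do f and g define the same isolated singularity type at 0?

No.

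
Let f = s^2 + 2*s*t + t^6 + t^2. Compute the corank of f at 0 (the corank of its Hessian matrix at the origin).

The Hessian at 0 is [[2, 2], [2, 2]] of rank 1; hence corank 1.

1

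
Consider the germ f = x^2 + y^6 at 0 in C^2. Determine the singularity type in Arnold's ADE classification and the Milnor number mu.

Type A5, Milnor number mu = 5.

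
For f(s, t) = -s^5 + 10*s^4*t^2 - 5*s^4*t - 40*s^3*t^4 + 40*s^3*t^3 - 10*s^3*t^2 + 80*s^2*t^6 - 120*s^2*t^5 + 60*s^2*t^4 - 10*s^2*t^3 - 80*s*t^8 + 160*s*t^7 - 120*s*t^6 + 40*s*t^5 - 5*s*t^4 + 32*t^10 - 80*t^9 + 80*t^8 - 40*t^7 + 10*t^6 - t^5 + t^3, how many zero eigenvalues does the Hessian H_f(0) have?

Hessian at 0 has rank 0.

2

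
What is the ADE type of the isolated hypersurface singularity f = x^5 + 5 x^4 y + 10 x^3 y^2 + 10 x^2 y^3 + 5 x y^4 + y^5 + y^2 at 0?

A_{4}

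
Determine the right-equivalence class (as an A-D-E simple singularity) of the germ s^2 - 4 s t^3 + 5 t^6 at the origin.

A5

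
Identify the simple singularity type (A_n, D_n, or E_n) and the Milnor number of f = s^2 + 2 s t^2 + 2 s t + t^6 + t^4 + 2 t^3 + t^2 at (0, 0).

The Hessian of f at 0 is [[2, 2], [2, 2]] with rank 1, so corank 1. A Groebner basis of the Jacobian ideal J(f) in C{s,t} is {s^3 + 3*s^2 + 5*s*t - 2*s - 2*t, s^2*t - 2*s^2 - 3*s*t + s + t, s + t^2 + t}; counting standard monomials gives mu = 5. Corank 1: A-series; mu = 5 gives A_5.

Type A5, Milnor number mu = 5.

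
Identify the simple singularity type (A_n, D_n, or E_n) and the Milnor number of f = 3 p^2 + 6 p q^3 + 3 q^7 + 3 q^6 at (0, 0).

Type A_{6}, Milnor number mu = 6.

The Hessian of f at 0 has rank 1. Corank 1: A-series; mu = 6 gives A_6.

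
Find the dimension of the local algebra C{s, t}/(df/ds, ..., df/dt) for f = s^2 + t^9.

8

The Hessian of f at 0 has rank 1. Corank 1: A-series; mu = 8 gives A_8.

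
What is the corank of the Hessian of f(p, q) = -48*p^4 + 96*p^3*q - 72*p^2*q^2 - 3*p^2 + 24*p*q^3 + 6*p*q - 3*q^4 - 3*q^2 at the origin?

1

Hessian at 0 has rank 1.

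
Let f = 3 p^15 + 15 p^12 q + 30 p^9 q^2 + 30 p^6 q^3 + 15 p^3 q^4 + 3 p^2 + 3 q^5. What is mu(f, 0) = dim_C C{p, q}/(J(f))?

The Hessian of f at 0 has rank 1. Corank 1: A-series; mu = 4 gives A_4.

4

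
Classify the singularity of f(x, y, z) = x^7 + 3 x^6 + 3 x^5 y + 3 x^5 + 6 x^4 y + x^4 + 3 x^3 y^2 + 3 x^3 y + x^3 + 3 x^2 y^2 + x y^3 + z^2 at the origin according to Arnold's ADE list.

The Hessian of f at 0 has rank 1. Corank 2; j^3 = x^3 is a perfect cube, so E-series; the 4-jet and mu = 7 give E_7.

E_{7}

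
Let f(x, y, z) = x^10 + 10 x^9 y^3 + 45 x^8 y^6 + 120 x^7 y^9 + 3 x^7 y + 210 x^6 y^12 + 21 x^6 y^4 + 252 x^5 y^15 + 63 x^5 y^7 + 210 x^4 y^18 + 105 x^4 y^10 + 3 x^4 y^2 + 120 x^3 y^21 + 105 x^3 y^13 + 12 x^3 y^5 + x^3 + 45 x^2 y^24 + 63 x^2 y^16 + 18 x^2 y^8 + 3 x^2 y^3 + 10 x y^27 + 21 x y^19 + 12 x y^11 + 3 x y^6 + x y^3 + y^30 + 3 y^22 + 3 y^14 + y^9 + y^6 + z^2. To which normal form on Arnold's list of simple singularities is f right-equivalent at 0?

E7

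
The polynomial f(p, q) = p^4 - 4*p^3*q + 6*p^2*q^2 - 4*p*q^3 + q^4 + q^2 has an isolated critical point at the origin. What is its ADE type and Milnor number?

Type A_{3}, Milnor number mu = 3.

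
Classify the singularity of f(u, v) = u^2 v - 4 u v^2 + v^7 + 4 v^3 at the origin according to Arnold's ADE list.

D_{8}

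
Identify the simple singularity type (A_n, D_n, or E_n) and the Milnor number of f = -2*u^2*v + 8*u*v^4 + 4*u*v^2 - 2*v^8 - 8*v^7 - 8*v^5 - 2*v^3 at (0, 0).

Type D_9, Milnor number mu = 9.

The Hessian of f at 0 is [[0, 0], [0, 0]] with rank 0, so corank 2. A Groebner basis of the Jacobian ideal J(f) in C{u,v} is {u^2*v^2 - 2*u^2*v - u^2 + 4*u*v^2 + 3*u*v/2 - 2*v^3 - v^2/2, -u^2*v - u^2/2 + u*v^3 + 2*u*v^2 + u*v/2 - v^3, -u*v/2 + v^4 + v^2/2, u^3 - 3*u^2*v + 3*u*v^2 - v^3}; counting standard monomials gives mu = 9. Corank 2; j^3 = -2*v*(u - v)^2 has shape L^2 M (L != M), so D-series; mu = 9 gives D_9.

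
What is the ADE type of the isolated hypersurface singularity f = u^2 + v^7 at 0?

The Hessian of f at 0 is [[2, 0], [0, 0]] with rank 1, so corank 1. A Groebner basis of the Jacobian ideal J(f) in C{u,v} is {v^6, u}; counting standard monomials gives mu = 6. Corank 1: A-series; mu = 6 gives A_6.

A_{6}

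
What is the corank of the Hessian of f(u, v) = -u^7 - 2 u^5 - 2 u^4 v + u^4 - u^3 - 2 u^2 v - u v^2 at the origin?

2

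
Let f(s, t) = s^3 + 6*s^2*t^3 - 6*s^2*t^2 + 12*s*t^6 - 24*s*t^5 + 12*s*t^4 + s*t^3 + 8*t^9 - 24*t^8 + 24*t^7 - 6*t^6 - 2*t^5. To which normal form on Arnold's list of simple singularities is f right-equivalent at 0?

The Hessian of f at 0 has rank 0. Corank 2; j^3 = s^3 is a perfect cube, so E-series; the 4-jet and mu = 7 give E_7.

E_{7}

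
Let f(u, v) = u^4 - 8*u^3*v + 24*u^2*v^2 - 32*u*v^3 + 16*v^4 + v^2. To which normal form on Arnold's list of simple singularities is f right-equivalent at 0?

The Hessian of f at 0 is [[0, 0], [0, 2]] with rank 1, so corank 1. A Groebner basis of the Jacobian ideal J(f) in C{u,v} is {u^3, v}; counting standard monomials gives mu = 3. Corank 1: A-series; mu = 3 gives A_3.

A_3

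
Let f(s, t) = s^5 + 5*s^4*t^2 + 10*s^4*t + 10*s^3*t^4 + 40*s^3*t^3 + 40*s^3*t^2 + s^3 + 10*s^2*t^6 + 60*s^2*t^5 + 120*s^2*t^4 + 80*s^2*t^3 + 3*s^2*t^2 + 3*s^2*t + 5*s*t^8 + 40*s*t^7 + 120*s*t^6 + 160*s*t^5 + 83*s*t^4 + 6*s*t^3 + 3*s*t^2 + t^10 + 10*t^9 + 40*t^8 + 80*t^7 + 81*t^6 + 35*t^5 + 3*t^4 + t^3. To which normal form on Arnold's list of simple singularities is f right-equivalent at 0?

The Hessian of f at 0 has rank 0. Corank 2; j^3 = (s + t)^3 is a perfect cube, so E-series; the 5-jet and mu = 8 give E_8.

E8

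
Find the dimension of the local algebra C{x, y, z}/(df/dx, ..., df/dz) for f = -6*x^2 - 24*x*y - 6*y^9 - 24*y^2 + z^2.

The Hessian of f at 0 has rank 2. Corank 1: A-series; mu = 8 gives A_8.

8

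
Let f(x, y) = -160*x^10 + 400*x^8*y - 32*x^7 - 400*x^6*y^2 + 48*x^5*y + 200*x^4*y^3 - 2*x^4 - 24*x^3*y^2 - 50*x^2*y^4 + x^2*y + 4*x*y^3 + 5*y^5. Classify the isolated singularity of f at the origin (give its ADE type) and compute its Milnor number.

The Hessian of f at 0 is [[0, 0], [0, 0]] with rank 0, so corank 2. A Groebner basis of the Jacobian ideal J(f) in C{x,y} is {x^3, x^2*y, -2*x^2 + x*y^2, x*y/2 + y^3}; counting standard monomials gives mu = 6. Corank 2; j^3 = x^2*y has shape L^2 M (L != M), so D-series; mu = 6 gives D_6.

Type D_6, Milnor number mu = 6.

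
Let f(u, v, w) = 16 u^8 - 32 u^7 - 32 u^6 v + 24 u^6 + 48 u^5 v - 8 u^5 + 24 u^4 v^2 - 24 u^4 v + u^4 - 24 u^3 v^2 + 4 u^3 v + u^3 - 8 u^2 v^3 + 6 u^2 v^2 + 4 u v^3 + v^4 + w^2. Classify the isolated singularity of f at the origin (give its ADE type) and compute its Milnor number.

The Hessian of f at 0 is [[0, 0, 0], [0, 0, 0], [0, 0, 2]] with rank 1, so corank 2. A Groebner basis of the Jacobian ideal J(f) in C{u,v,w} is {v^4, u*v^2 + v^3/3, u^2, w}; counting standard monomials gives mu = 6. Corank 2; j^3 = u^3 is a perfect cube, so E-series; the 4-jet and mu = 6 give E_6.

Type E6, Milnor number mu = 6.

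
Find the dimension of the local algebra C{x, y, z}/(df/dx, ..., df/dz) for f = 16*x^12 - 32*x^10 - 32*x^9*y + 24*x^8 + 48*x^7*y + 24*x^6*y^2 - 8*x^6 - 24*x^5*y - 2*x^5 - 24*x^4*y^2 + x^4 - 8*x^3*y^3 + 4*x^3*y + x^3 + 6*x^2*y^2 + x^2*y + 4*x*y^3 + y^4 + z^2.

5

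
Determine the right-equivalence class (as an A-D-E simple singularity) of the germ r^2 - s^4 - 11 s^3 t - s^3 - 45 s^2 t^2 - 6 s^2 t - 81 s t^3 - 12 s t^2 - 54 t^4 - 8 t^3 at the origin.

E_{7}

The Hessian of f at 0 has rank 1. Corank 2; j^3 = -(s + 2*t)^3 is a perfect cube, so E-series; the 4-jet and mu = 7 give E_7.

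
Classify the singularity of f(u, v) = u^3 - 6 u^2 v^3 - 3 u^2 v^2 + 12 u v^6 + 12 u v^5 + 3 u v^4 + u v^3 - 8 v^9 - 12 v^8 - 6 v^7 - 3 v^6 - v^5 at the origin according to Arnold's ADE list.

The Hessian of f at 0 is [[0, 0], [0, 0]] with rank 0, so corank 2. A Groebner basis of the Jacobian ideal J(f) in C{u,v} is {-u^2 + v^4 - v^3/3, u^3, u^2*v + u^2/3 + v^3/9, -u^2 + u*v^2 - v^3/3}; counting standard monomials gives mu = 7. Corank 2; j^3 = u^3 is a perfect cube, so E-series; the 4-jet and mu = 7 give E_7.

E7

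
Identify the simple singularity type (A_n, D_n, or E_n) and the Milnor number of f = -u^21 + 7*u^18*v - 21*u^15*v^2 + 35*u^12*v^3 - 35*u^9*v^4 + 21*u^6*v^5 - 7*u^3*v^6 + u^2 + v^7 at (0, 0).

Type A_{6}, Milnor number mu = 6.

The Hessian of f at 0 is [[2, 0], [0, 0]] with rank 1, so corank 1. A Groebner basis of the Jacobian ideal J(f) in C{u,v} is {v^6, u}; counting standard monomials gives mu = 6. Corank 1: A-series; mu = 6 gives A_6.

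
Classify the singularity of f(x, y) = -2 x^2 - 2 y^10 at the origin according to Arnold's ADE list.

A_{9}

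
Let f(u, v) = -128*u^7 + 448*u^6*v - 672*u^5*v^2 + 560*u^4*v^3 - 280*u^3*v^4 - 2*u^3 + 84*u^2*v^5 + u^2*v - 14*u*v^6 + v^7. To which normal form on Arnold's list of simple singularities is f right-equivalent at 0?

D8

The Hessian of f at 0 has rank 0. Corank 2; j^3 = -u^2*(2*u - v) has shape L^2 M (L != M), so D-series; mu = 8 gives D_8.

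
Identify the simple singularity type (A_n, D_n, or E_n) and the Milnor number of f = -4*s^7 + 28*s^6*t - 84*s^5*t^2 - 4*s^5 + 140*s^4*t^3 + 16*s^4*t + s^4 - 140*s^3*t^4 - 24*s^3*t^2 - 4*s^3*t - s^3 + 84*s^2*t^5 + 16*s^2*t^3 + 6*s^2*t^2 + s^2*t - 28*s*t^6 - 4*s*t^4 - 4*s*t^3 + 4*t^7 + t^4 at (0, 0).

The Hessian of f at 0 has rank 0. Corank 2; j^3 = -s^2*(s - t) has shape L^2 M (L != M), so D-series; mu = 5 gives D_5.

Type D_{5}, Milnor number mu = 5.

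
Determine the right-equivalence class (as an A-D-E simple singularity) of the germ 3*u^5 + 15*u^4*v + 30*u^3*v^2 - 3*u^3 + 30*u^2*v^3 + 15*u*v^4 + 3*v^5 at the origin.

E_8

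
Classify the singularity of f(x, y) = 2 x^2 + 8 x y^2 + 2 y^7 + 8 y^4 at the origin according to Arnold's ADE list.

The Hessian of f at 0 is [[4, 0], [0, 0]] with rank 1, so corank 1. A Groebner basis of the Jacobian ideal J(f) in C{x,y} is {x^3, x/2 + y^2}; counting standard monomials gives mu = 6. Corank 1: A-series; mu = 6 gives A_6.

A6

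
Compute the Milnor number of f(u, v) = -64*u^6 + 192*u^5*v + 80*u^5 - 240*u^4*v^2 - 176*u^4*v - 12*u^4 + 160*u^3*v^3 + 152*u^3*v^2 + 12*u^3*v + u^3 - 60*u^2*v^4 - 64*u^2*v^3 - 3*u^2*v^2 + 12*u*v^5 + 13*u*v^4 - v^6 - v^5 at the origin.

The Hessian of f at 0 has rank 0. Corank 2; j^3 = u^3 is a perfect cube, so E-series; the 5-jet and mu = 8 give E_8.

8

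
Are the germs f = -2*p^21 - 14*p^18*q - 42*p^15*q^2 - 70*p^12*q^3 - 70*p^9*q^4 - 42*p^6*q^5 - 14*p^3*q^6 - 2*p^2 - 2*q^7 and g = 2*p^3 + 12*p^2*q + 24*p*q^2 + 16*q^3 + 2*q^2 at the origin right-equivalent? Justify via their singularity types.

The Hessian of f at 0 has rank 1. Corank 1: A-series; mu = 6 gives A_6. The Hessian of g at 0 has rank 1. Corank 1: A-series; mu = 2 gives A_2. f is A_6 but g is A_2, hence not right-equivalent.

No.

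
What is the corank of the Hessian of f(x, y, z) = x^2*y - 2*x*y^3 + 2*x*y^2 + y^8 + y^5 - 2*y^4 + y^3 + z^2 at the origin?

Hessian at 0 has rank 1.

2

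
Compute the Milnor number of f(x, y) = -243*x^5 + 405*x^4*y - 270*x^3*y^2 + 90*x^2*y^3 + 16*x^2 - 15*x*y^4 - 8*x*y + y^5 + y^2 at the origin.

4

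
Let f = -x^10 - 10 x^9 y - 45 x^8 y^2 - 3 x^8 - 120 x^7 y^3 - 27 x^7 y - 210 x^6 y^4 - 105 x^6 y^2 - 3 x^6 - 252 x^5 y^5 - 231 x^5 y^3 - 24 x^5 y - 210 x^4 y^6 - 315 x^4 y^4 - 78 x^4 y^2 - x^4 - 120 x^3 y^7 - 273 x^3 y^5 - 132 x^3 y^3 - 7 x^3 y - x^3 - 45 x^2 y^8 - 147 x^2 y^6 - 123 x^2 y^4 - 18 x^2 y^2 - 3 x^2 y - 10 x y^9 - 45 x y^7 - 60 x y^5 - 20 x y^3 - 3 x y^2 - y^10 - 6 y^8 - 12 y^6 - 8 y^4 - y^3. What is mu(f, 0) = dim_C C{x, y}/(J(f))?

The Hessian of f at 0 has rank 0. Corank 2; j^3 = -(x + y)^3 is a perfect cube, so E-series; the 4-jet and mu = 7 give E_7.

7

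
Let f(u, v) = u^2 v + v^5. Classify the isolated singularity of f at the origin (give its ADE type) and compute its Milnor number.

Type D_{6}, Milnor number mu = 6.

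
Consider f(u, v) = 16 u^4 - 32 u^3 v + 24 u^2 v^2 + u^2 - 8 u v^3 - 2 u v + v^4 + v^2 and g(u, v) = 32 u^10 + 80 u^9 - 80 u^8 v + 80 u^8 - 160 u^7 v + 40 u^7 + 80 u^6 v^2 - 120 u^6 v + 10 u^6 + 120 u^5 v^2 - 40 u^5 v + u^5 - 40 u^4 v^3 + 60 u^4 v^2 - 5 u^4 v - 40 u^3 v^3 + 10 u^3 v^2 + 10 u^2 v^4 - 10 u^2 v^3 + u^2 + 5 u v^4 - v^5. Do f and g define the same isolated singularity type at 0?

No.

The Hessian of f at 0 is [[2, -2], [-2, 2]] with rank 1, so corank 1. A Groebner basis of the Jacobian ideal J(f) in C{u,v} is {v^3, u - v}; counting standard monomials gives mu = 3. Corank 1: A-series; mu = 3 gives A_3. The Hessian of g at 0 is [[2, 0], [0, 0]] with rank 1, so corank 1. A Groebner basis of the Jacobian ideal J(g) in C{u,v} is {v^4, u}; counting standard monomials gives mu = 4. Corank 1: A-series; mu = 4 gives A_4. f is A_3 but g is A_4, hence not right-equivalent.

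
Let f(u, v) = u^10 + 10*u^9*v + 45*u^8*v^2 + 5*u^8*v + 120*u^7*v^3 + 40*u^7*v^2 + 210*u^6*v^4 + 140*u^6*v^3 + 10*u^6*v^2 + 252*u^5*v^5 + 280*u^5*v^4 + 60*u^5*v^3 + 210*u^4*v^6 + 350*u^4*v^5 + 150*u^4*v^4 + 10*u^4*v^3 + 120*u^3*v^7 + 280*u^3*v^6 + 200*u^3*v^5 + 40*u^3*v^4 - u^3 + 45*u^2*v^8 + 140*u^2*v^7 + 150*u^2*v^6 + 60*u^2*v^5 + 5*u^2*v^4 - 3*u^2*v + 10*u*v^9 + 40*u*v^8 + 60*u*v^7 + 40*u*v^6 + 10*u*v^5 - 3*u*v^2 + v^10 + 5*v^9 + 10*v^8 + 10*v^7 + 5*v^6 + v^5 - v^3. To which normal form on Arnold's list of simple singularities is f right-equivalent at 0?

E_{8}

The Hessian of f at 0 has rank 0. Corank 2; j^3 = -(u + v)^3 is a perfect cube, so E-series; the 5-jet and mu = 8 give E_8.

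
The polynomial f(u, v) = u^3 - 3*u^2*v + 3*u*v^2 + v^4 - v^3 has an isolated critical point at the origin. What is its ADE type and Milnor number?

Type E6, Milnor number mu = 6.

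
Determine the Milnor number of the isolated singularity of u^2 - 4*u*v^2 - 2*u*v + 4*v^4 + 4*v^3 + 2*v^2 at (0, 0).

1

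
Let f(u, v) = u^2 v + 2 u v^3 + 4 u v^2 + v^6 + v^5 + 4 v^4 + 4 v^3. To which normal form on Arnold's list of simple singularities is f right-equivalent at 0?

The Hessian of f at 0 has rank 0. Corank 2; j^3 = v*(u + 2*v)^2 has shape L^2 M (L != M), so D-series; mu = 7 gives D_7.

D_{7}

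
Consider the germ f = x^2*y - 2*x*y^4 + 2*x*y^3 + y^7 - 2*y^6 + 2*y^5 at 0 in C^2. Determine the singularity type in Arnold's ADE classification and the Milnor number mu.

The Hessian of f at 0 has rank 0. Corank 2; j^3 = x^2*y has shape L^2 M (L != M), so D-series; mu = 6 gives D_6.

Type D_6, Milnor number mu = 6.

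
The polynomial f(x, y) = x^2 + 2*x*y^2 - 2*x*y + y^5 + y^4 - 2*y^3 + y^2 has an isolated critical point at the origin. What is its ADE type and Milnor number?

The Hessian of f at 0 has rank 1. Corank 1: A-series; mu = 4 gives A_4.

Type A4, Milnor number mu = 4.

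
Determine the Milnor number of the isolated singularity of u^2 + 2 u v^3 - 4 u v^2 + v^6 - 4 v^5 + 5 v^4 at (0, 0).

3

The Hessian of f at 0 is [[2, 0], [0, 0]] with rank 1, so corank 1. A Groebner basis of the Jacobian ideal J(f) in C{u,v} is {u^2, u*v, -u/2 + v^2}; counting standard monomials gives mu = 3. Corank 1: A-series; mu = 3 gives A_3.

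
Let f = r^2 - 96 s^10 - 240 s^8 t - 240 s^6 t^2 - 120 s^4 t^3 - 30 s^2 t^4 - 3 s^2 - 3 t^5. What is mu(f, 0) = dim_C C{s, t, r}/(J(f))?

The Hessian of f at 0 is [[-6, 0, 0], [0, 0, 0], [0, 0, 2]] with rank 2, so corank 1. A Groebner basis of the Jacobian ideal J(f) in C{s,t,r} is {t^4, s, r}; counting standard monomials gives mu = 4. Corank 1: A-series; mu = 4 gives A_4.

4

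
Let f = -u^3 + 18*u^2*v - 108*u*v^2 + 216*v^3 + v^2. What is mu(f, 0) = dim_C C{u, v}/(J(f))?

2

The Hessian of f at 0 is [[0, 0], [0, 2]] with rank 1, so corank 1. A Groebner basis of the Jacobian ideal J(f) in C{u,v} is {u^2, v}; counting standard monomials gives mu = 2. Corank 1: A-series; mu = 2 gives A_2.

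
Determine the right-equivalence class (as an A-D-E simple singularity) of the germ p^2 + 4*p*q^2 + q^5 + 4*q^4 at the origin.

The Hessian of f at 0 is [[2, 0], [0, 0]] with rank 1, so corank 1. A Groebner basis of the Jacobian ideal J(f) in C{p,q} is {p^2, p/2 + q^2}; counting standard monomials gives mu = 4. Corank 1: A-series; mu = 4 gives A_4.

A_{4}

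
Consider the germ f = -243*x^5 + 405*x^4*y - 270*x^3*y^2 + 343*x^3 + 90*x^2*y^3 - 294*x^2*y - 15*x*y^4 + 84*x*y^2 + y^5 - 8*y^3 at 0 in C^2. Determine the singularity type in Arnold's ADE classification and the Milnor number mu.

Type E8, Milnor number mu = 8.

The Hessian of f at 0 has rank 0. Corank 2; j^3 = (7*x - 2*y)^3 is a perfect cube, so E-series; the 5-jet and mu = 8 give E_8.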